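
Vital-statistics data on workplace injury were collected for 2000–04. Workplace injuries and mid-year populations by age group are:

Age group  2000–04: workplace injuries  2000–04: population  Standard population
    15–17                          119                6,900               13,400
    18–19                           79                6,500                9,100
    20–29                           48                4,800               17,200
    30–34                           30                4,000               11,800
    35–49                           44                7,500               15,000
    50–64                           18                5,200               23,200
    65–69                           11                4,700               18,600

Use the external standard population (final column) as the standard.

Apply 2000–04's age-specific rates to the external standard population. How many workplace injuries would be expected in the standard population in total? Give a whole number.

814

Age-specific rates per 10,000 for 2000–04: 172.46, 121.54, 100.00, 75.00, 58.67, 34.62, 23.40.
Expected workplace injuries = Σ (standard pop × age-specific rate ÷ 10,000)
= 13,400×172.46/10,000 + 9,100×121.54/10,000 + 17,200×100.00/10,000 + 11,800×75.00/10,000 + 15,000×58.67/10,000 + 23,200×34.62/10,000 + 18,600×23.40/10,000
= 231.10 + 110.60 + 172.00 + 88.50 + 88.00 + 80.31 + 43.53 = 814.04.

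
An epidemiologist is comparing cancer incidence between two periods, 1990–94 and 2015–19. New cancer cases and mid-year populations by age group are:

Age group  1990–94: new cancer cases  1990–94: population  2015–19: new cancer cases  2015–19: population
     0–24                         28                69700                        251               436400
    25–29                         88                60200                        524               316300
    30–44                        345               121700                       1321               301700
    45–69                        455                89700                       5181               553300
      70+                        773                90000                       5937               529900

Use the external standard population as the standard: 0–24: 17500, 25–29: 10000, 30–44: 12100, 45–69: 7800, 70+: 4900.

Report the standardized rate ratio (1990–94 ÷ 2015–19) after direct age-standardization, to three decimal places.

0.663

Age-specific rates per 100000 for 1990–94: 40.17, 146.18, 283.48, 507.25, 858.89.
For 2015–19: 57.52, 165.67, 437.85, 936.38, 1120.40.
Standard total = 52300; weights = 0.3346, 0.1912, 0.2314, 0.1491, 0.0937.
1990–94: 0.3346×40.17 + 0.1912×146.18 + 0.2314×283.48 + 0.1491×507.25 + 0.0937×858.89 = 263.0983 per 100000.
2015–19: 0.3346×57.52 + 0.1912×165.67 + 0.2314×437.85 + 0.1491×936.38 + 0.0937×1120.40 = 396.8439 per 100000.
Ratio = 263.0983 ÷ 396.8439 = 0.66298.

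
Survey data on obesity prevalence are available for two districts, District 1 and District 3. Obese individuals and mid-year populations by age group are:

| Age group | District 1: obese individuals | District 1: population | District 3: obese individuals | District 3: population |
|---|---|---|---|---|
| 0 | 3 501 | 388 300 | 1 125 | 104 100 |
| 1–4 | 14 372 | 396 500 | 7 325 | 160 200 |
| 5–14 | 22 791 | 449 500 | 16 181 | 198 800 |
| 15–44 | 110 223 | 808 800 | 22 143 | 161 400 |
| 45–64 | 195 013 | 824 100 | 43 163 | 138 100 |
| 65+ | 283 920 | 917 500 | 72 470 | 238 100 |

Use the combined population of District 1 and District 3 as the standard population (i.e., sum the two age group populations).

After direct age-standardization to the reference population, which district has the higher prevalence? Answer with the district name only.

Age-specific rates per 1 000 for District 1: 9.016, 36.247, 50.703, 136.280, 236.638, 309.450.
For District 3: 10.807, 45.724, 81.393, 137.193, 312.549, 304.368.
Combined standard total = 4 785 400; weights = 0.1029, 0.1163, 0.1355, 0.2027, 0.2011, 0.2415.
District 1: 0.1029×9.016 + 0.1163×36.247 + 0.1355×50.703 + 0.2027×136.280 + 0.2011×236.638 + 0.2415×309.450 = 161.9510 per 1 000.
District 3: 0.1029×10.807 + 0.1163×45.724 + 0.1355×81.393 + 0.2027×137.193 + 0.2011×312.549 + 0.2415×304.368 = 181.6171 per 1 000.
The crude rates (166.41 vs 162.29) would put District 1 higher, but that reflects its age composition; once standardized to a common age structure, District 3 has the higher underlying rate.

District 3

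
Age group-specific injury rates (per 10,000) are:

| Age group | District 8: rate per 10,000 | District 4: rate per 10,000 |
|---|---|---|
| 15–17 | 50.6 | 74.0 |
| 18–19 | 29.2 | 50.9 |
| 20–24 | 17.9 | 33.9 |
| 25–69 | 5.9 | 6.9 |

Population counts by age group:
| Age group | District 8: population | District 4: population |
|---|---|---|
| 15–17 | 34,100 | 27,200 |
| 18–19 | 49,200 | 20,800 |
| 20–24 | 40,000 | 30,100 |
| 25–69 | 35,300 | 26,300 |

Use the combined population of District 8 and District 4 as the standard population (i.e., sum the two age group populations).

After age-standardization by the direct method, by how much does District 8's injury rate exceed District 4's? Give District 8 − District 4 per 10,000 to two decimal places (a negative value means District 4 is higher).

-15.73

Combined standard total = 263,000; weights = 0.2331, 0.2662, 0.2665, 0.2342.
District 8: 0.2331×50.6 + 0.2662×29.2 + 0.2665×17.9 + 0.2342×5.9 = 25.7187 per 10,000.
District 4: 0.2331×74.0 + 0.2662×50.9 + 0.2665×33.9 + 0.2342×6.9 = 41.4473 per 10,000.
Difference = 25.7187 − 41.4473 = -15.7286.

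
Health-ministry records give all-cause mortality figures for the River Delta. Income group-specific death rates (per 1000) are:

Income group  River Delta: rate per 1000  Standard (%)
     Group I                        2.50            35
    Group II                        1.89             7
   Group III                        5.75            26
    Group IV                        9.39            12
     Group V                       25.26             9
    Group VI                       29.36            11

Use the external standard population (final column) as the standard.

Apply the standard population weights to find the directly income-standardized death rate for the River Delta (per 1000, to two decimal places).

Standard weights: 0.35, 0.07, 0.26, 0.12, 0.09, 0.11.
Standardized rate: 0.3500×2.50 + 0.0700×1.89 + 0.2600×5.75 + 0.1200×9.39 + 0.0900×25.26 + 0.1100×29.36 = 9.1321 per 1000.

9.13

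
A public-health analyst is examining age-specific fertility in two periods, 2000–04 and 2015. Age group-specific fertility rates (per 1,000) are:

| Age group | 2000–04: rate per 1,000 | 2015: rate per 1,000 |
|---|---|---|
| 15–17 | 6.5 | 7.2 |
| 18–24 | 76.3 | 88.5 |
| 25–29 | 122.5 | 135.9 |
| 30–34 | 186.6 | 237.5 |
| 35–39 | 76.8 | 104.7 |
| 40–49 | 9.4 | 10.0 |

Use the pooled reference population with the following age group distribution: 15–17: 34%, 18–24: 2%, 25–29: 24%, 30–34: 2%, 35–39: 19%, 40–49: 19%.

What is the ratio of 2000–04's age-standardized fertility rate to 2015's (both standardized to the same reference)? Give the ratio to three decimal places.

Standard weights: 0.34, 0.02, 0.24, 0.02, 0.19, 0.19.
2000–04: 0.3400×6.5 + 0.0200×76.3 + 0.2400×122.5 + 0.0200×186.6 + 0.1900×76.8 + 0.1900×9.4 = 53.2460 per 1,000.
2015: 0.3400×7.2 + 0.0200×88.5 + 0.2400×135.9 + 0.0200×237.5 + 0.1900×104.7 + 0.1900×10.0 = 63.3770 per 1,000.
Ratio = 53.2460 ÷ 63.3770 = 0.84015.

0.840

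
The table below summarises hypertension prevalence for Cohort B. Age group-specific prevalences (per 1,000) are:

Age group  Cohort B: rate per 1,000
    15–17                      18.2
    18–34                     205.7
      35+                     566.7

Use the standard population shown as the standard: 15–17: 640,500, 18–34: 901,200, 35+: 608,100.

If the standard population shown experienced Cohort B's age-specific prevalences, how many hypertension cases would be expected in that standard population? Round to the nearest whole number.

Expected hypertension cases = Σ (standard pop × age-specific rate ÷ 1,000)
= 640,500×18.2/1,000 + 901,200×205.7/1,000 + 608,100×566.7/1,000
= 11657.10 + 185376.84 + 344610.27 = 541644.21.

541644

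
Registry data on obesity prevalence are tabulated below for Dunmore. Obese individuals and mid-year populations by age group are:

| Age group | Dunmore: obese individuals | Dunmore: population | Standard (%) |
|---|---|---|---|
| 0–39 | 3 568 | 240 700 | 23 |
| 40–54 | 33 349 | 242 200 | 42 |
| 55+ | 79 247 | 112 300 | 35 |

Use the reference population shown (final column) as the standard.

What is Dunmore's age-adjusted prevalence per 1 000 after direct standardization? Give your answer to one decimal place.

Age-specific rates per 1 000 for Dunmore: 14.823, 137.692, 705.672.
Standard weights: 0.23, 0.42, 0.35.
Standardized rate: 0.2300×14.823 + 0.4200×137.692 + 0.3500×705.672 = 308.2253 per 1 000.

308.2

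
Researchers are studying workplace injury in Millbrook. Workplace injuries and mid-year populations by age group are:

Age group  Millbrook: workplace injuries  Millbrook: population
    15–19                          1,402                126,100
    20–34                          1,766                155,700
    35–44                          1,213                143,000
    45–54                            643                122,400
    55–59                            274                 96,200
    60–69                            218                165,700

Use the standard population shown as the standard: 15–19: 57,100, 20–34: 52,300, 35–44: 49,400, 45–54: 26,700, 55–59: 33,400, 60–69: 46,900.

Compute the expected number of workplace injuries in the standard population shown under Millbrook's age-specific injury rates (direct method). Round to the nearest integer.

Age-specific rates per 10,000 for Millbrook: 111.18, 113.42, 84.83, 52.53, 28.48, 13.16.
Expected workplace injuries = Σ (standard pop × age-specific rate ÷ 10,000)
= 57,100×111.18/10,000 + 52,300×113.42/10,000 + 49,400×84.83/10,000 + 26,700×52.53/10,000 + 33,400×28.48/10,000 + 46,900×13.16/10,000
= 634.85 + 593.20 + 419.04 + 140.26 + 95.13 + 61.70 = 1944.18.

1944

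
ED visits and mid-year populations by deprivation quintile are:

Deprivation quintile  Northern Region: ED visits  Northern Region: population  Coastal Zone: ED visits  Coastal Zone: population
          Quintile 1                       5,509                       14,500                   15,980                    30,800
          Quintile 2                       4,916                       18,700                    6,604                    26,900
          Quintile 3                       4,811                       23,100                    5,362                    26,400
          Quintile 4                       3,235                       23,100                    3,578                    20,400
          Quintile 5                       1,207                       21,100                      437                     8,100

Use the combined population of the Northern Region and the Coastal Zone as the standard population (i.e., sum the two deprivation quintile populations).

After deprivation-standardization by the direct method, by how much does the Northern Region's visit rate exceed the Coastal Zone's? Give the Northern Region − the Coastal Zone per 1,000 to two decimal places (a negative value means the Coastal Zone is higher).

Deprivation-specific rates per 1,000 for the Northern Region: 379.931, 262.888, 208.268, 140.043, 57.204.
For the Coastal Zone: 518.831, 245.502, 203.106, 175.392, 53.951.
Combined standard total = 213,100; weights = 0.2126, 0.2140, 0.2323, 0.2041, 0.1370.
The Northern Region: 0.2126×379.931 + 0.2140×262.888 + 0.2323×208.268 + 0.2041×140.043 + 0.1370×57.204 = 221.8211 per 1,000.
The Coastal Zone: 0.2126×518.831 + 0.2140×245.502 + 0.2323×203.106 + 0.2041×175.392 + 0.1370×53.951 = 253.1985 per 1,000.
Difference = 221.8211 − 253.1985 = -31.3774.

-31.38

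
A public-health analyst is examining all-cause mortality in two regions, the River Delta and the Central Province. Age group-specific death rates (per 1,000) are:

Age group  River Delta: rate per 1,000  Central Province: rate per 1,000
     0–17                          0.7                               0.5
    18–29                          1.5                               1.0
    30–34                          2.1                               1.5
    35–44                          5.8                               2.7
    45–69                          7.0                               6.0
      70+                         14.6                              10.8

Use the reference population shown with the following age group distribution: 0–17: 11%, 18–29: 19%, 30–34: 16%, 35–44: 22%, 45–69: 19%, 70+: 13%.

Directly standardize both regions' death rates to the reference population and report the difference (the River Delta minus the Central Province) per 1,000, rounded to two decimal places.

Standard weights: 0.11, 0.19, 0.16, 0.22, 0.19, 0.13.
The River Delta: 0.1100×0.7 + 0.1900×1.5 + 0.1600×2.1 + 0.2200×5.8 + 0.1900×7.0 + 0.1300×14.6 = 5.2020 per 1,000.
The Central Province: 0.1100×0.5 + 0.1900×1.0 + 0.1600×1.5 + 0.2200×2.7 + 0.1900×6.0 + 0.1300×10.8 = 3.6230 per 1,000.
Difference = 5.2020 − 3.6230 = 1.5790.

1.58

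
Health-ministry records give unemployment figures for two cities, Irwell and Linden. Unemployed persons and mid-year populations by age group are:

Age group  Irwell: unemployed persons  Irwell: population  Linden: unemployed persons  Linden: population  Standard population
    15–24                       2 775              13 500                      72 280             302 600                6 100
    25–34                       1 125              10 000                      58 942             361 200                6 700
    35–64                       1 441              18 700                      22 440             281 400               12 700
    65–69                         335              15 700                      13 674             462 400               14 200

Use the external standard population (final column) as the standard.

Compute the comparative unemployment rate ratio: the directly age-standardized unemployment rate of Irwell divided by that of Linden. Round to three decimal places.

0.826

Age-specific rates per 1 000 for Irwell: 205.556, 112.500, 77.059, 21.338.
For Linden: 238.863, 163.184, 79.744, 29.572.
Standard total = 39 700; weights = 0.1537, 0.1688, 0.3199, 0.3577.
Irwell: 0.1537×205.556 + 0.1688×112.500 + 0.3199×77.059 + 0.3577×21.338 = 82.8534 per 1 000.
Linden: 0.1537×238.863 + 0.1688×163.184 + 0.3199×79.744 + 0.3577×29.572 = 100.3291 per 1 000.
Ratio = 82.8534 ÷ 100.3291 = 0.82582.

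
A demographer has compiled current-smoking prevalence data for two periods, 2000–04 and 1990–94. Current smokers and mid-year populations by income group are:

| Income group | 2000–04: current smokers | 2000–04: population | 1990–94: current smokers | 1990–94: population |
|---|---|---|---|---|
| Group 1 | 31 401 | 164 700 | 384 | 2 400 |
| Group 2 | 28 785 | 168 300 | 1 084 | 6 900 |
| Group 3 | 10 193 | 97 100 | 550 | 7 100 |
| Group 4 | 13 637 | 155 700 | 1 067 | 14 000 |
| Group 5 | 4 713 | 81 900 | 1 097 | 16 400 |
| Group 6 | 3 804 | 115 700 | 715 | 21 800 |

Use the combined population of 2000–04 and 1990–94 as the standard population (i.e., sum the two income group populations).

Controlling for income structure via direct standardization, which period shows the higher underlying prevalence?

2000–04

Income-specific rates per 1 000 for 2000–04: 190.656, 171.034, 104.974, 87.585, 57.546, 32.878.
For 1990–94: 160.000, 157.101, 77.465, 76.214, 66.890, 32.798.
Combined standard total = 852 000; weights = 0.1961, 0.2056, 0.1223, 0.1992, 0.1154, 0.1614.
2000–04: 0.1961×190.656 + 0.2056×171.034 + 0.1223×104.974 + 0.1992×87.585 + 0.1154×57.546 + 0.1614×32.878 = 114.7919 per 1 000.
1990–94: 0.1961×160.000 + 0.2056×157.101 + 0.1223×77.465 + 0.1992×76.214 + 0.1154×66.890 + 0.1614×32.798 = 101.3505 per 1 000.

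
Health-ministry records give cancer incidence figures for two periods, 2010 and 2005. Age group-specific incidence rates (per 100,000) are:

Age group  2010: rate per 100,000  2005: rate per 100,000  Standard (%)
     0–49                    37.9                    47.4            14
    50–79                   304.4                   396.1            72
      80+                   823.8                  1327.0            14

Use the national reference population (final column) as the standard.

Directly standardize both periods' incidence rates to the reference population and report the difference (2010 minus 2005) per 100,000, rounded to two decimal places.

-137.80

Standard weights: 0.14, 0.72, 0.14.
2010: 0.1400×37.9 + 0.7200×304.4 + 0.1400×823.8 = 339.8060 per 100,000.
2005: 0.1400×47.4 + 0.7200×396.1 + 0.1400×1327.0 = 477.6080 per 100,000.
Difference = 339.8060 − 477.6080 = -137.8020.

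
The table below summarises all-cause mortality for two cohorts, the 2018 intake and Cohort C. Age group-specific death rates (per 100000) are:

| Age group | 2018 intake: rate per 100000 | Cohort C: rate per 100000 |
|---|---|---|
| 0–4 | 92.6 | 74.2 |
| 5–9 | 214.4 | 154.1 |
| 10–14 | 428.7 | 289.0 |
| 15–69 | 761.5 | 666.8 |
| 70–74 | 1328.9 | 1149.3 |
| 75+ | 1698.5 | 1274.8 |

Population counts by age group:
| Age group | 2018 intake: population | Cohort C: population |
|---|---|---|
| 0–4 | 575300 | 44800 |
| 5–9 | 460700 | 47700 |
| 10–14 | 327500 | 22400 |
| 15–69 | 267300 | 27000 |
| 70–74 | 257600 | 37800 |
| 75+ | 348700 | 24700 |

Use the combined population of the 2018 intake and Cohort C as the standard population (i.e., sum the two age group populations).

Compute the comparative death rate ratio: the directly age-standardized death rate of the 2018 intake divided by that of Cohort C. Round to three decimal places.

Combined standard total = 2441500; weights = 0.2540, 0.2082, 0.1433, 0.1205, 0.1210, 0.1529.
The 2018 intake: 0.2540×92.6 + 0.2082×214.4 + 0.1433×428.7 + 0.1205×761.5 + 0.1210×1328.9 + 0.1529×1698.5 = 641.9458 per 100000.
Cohort C: 0.2540×74.2 + 0.2082×154.1 + 0.1433×289.0 + 0.1205×666.8 + 0.1210×1149.3 + 0.1529×1274.8 = 506.7498 per 100000.
Ratio = 641.9458 ÷ 506.7498 = 1.26679.

1.267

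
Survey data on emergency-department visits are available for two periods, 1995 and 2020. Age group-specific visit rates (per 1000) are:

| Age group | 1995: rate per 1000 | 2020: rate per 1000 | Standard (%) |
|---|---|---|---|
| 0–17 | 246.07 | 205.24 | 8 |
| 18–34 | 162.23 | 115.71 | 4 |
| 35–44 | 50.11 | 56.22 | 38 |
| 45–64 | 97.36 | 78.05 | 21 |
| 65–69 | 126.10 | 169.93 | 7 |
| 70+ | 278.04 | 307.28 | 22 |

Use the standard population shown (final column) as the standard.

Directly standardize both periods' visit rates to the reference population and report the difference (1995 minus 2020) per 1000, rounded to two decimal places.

-2.64

Standard weights: 0.08, 0.04, 0.38, 0.21, 0.07, 0.22.
1995: 0.0800×246.07 + 0.0400×162.23 + 0.3800×50.11 + 0.2100×97.36 + 0.0700×126.10 + 0.2200×278.04 = 135.6580 per 1000.
2020: 0.0800×205.24 + 0.0400×115.71 + 0.3800×56.22 + 0.2100×78.05 + 0.0700×169.93 + 0.2200×307.28 = 138.2984 per 1000.
Difference = 135.6580 − 138.2984 = -2.6404.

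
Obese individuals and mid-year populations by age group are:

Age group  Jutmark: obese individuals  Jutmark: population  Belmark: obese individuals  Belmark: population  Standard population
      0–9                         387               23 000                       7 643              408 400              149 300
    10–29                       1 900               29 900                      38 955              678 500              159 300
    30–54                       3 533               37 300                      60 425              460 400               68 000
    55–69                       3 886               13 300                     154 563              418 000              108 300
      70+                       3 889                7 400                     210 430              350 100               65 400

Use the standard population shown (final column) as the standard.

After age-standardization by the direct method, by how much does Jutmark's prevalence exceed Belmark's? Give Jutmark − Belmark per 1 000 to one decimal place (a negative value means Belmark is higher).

-27.5

Age-specific rates per 1 000 for Jutmark: 16.826, 63.545, 94.718, 292.180, 525.541.
For Belmark: 18.714, 57.413, 131.245, 369.768, 601.057.
Standard total = 550 300; weights = 0.2713, 0.2895, 0.1236, 0.1968, 0.1188.
Jutmark: 0.2713×16.826 + 0.2895×63.545 + 0.1236×94.718 + 0.1968×292.180 + 0.1188×525.541 = 154.6233 per 1 000.
Belmark: 0.2713×18.714 + 0.2895×57.413 + 0.1236×131.245 + 0.1968×369.768 + 0.1188×601.057 = 182.1182 per 1 000.
Difference = 154.6233 − 182.1182 = -27.4949.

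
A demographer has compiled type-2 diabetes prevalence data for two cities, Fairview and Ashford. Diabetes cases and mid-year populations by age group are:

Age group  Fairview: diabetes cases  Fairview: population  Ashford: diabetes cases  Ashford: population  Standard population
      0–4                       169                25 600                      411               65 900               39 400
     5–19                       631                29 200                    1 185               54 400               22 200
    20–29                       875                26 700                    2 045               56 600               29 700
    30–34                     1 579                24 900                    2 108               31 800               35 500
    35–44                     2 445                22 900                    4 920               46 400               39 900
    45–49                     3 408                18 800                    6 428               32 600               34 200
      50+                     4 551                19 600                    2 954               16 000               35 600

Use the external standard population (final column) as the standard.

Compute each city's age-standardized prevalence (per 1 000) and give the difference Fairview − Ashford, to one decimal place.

4.2

Age-specific rates per 1 000 for Fairview: 6.602, 21.610, 32.772, 63.414, 106.769, 181.277, 232.194.
For Ashford: 6.237, 21.783, 36.131, 66.289, 106.034, 197.178, 184.625.
Standard total = 236 500; weights = 0.1666, 0.0939, 0.1256, 0.1501, 0.1687, 0.1446, 0.1505.
Fairview: 0.1666×6.602 + 0.0939×21.610 + 0.1256×32.772 + 0.1501×63.414 + 0.1687×106.769 + 0.1446×181.277 + 0.1505×232.194 = 95.9415 per 1 000.
Ashford: 0.1666×6.237 + 0.0939×21.783 + 0.1256×36.131 + 0.1501×66.289 + 0.1687×106.034 + 0.1446×197.178 + 0.1505×184.625 = 91.7656 per 1 000.
Difference = 95.9415 − 91.7656 = 4.1758.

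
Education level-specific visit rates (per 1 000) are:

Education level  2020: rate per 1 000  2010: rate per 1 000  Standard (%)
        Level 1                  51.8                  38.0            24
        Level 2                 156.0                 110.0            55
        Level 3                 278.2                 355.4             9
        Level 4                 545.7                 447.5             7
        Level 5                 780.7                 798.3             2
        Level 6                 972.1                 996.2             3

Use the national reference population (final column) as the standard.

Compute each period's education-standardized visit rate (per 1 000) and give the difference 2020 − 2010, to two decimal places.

27.46

Standard weights: 0.24, 0.55, 0.09, 0.07, 0.02, 0.03.
2020: 0.2400×51.8 + 0.5500×156.0 + 0.0900×278.2 + 0.0700×545.7 + 0.0200×780.7 + 0.0300×972.1 = 206.2460 per 1 000.
2010: 0.2400×38.0 + 0.5500×110.0 + 0.0900×355.4 + 0.0700×447.5 + 0.0200×798.3 + 0.0300×996.2 = 178.7830 per 1 000.
Difference = 206.2460 − 178.7830 = 27.4630.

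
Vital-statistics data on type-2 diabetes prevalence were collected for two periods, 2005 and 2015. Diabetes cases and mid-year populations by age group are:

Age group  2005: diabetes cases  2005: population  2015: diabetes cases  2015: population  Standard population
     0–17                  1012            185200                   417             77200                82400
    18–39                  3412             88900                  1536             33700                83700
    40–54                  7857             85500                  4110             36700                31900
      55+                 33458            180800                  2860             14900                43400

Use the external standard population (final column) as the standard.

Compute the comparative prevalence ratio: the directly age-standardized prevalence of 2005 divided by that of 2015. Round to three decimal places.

Age-specific rates per 1000 for 2005: 5.464, 38.380, 91.895, 185.055.
For 2015: 5.402, 45.579, 111.989, 191.946.
Standard total = 241400; weights = 0.3413, 0.3467, 0.1321, 0.1798.
2005: 0.3413×5.464 + 0.3467×38.380 + 0.1321×91.895 + 0.1798×185.055 = 60.5863 per 1000.
2015: 0.3413×5.402 + 0.3467×45.579 + 0.1321×111.989 + 0.1798×191.946 = 66.9550 per 1000.
Ratio = 60.5863 ÷ 66.9550 = 0.90488.

0.905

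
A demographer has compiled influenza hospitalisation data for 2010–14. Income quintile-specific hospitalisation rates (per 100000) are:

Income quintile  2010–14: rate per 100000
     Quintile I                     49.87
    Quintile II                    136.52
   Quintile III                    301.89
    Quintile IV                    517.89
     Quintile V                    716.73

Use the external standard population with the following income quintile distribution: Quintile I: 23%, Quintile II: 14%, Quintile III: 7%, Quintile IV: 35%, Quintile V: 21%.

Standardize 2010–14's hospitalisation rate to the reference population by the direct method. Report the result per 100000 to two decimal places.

Standard weights: 0.23, 0.14, 0.07, 0.35, 0.21.
Standardized rate: 0.2300×49.87 + 0.1400×136.52 + 0.0700×301.89 + 0.3500×517.89 + 0.2100×716.73 = 383.4900 per 100000.

383.49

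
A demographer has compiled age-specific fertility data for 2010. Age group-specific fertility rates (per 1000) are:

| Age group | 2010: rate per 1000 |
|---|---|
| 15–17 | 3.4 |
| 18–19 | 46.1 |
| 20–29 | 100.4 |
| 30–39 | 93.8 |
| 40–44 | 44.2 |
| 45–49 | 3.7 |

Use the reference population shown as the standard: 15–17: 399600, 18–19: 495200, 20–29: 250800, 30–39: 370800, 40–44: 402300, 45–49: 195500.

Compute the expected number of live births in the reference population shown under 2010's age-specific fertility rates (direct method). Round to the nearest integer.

102654

Expected live births = Σ (standard pop × age-specific rate ÷ 1000)
= 399600×3.4/1000 + 495200×46.1/1000 + 250800×100.4/1000 + 370800×93.8/1000 + 402300×44.2/1000 + 195500×3.7/1000
= 1358.64 + 22828.72 + 25180.32 + 34781.04 + 17781.66 + 723.35 = 102653.73.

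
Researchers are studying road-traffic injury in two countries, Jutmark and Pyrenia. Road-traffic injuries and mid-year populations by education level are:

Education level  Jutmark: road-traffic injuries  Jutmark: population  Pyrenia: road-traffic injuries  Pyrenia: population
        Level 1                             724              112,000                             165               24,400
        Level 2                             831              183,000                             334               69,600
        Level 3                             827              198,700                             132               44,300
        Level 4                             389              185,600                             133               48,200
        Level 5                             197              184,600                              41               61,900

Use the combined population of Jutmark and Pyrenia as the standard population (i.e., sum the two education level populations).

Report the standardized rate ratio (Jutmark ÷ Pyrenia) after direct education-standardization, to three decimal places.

Education-specific rates per 100,000 for Jutmark: 646.43, 454.10, 416.21, 209.59, 106.72.
For Pyrenia: 676.23, 479.89, 297.97, 275.93, 66.24.
Combined standard total = 1,112,300; weights = 0.1226, 0.2271, 0.2185, 0.2102, 0.2216.
Jutmark: 0.1226×646.43 + 0.2271×454.10 + 0.2185×416.21 + 0.2102×209.59 + 0.2216×106.72 = 341.0268 per 100,000.
Pyrenia: 0.1226×676.23 + 0.2271×479.89 + 0.2185×297.97 + 0.2102×275.93 + 0.2216×66.24 = 329.6803 per 100,000.
Ratio = 341.0268 ÷ 329.6803 = 1.03442.

1.034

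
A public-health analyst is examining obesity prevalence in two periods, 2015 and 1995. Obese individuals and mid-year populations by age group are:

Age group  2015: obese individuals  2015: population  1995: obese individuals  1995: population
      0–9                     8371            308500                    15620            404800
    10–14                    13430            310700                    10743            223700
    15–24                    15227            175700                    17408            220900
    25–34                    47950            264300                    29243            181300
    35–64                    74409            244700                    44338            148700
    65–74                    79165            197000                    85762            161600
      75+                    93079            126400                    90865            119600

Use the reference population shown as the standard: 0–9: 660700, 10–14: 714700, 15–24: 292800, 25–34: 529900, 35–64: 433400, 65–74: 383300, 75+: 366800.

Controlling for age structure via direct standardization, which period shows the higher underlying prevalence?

Age-specific rates per 1000 for 2015: 27.135, 43.225, 86.665, 181.423, 304.083, 401.853, 736.384.
For 1995: 38.587, 48.024, 78.805, 161.296, 298.171, 530.705, 759.741.
Standard total = 3381600; weights = 0.1954, 0.2113, 0.0866, 0.1567, 0.1282, 0.1133, 0.1085.
2015: 0.1954×27.135 + 0.2113×43.225 + 0.0866×86.665 + 0.1567×181.423 + 0.1282×304.083 + 0.1133×401.853 + 0.1085×736.384 = 214.7674 per 1000.
1995: 0.1954×38.587 + 0.2113×48.024 + 0.0866×78.805 + 0.1567×161.296 + 0.1282×298.171 + 0.1133×530.705 + 0.1085×759.741 = 230.5659 per 1000.
The crude rates (203.79 vs 201.27) would put 2015 higher, but that reflects its age composition; once standardized to a common age structure, 1995 has the higher underlying rate.

1995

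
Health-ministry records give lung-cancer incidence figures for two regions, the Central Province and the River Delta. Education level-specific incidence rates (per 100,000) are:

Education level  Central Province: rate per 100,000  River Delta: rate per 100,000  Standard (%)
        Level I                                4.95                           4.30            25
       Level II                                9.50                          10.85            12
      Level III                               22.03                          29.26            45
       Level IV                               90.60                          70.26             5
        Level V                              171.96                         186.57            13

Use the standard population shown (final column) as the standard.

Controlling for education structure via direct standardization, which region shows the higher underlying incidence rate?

Standard weights: 0.25, 0.12, 0.45, 0.05, 0.13.
The Central Province: 0.2500×4.95 + 0.1200×9.50 + 0.4500×22.03 + 0.0500×90.60 + 0.1300×171.96 = 39.1758 per 100,000.
The River Delta: 0.2500×4.30 + 0.1200×10.85 + 0.4500×29.26 + 0.0500×70.26 + 0.1300×186.57 = 43.3111 per 100,000.

River Delta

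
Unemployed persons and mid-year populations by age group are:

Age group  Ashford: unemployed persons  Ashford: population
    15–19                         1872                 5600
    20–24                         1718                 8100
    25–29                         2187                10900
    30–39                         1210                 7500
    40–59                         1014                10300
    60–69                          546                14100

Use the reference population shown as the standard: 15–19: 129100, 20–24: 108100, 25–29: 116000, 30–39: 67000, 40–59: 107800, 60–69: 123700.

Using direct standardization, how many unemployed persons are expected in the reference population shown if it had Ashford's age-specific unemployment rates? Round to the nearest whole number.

115571

Age-specific rates per 1000 for Ashford: 334.286, 212.099, 200.642, 161.333, 98.447, 38.723.
Expected unemployed persons = Σ (standard pop × age-specific rate ÷ 1000)
= 129100×334.286/1000 + 108100×212.099/1000 + 116000×200.642/1000 + 67000×161.333/1000 + 107800×98.447/1000 + 123700×38.723/1000
= 43156.29 + 22927.88 + 23274.50 + 10809.33 + 10612.54 + 4790.09 = 115570.62.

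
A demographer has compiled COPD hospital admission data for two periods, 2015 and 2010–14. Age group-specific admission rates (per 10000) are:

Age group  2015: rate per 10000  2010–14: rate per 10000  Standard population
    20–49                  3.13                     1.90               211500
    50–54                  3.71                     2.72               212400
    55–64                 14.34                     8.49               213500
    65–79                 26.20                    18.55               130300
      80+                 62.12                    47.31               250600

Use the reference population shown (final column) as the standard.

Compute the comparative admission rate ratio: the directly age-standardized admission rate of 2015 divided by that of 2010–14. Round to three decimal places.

Standard total = 1018300; weights = 0.2077, 0.2086, 0.2097, 0.1280, 0.2461.
2015: 0.2077×3.13 + 0.2086×3.71 + 0.2097×14.34 + 0.1280×26.20 + 0.2461×62.12 = 23.0705 per 10000.
2010–14: 0.2077×1.90 + 0.2086×2.72 + 0.2097×8.49 + 0.1280×18.55 + 0.2461×47.31 = 16.7585 per 10000.
Ratio = 23.0705 ÷ 16.7585 = 1.37665.

1.377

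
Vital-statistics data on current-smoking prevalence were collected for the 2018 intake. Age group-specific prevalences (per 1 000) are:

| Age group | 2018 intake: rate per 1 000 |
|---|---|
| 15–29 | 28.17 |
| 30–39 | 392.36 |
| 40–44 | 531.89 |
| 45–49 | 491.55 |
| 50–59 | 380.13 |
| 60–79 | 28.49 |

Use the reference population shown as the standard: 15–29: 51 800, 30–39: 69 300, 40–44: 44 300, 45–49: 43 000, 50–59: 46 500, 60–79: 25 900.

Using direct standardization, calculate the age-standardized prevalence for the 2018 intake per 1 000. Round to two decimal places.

326.79

Standard total = 280 800; weights = 0.1845, 0.2468, 0.1578, 0.1531, 0.1656, 0.0922.
Standardized rate: 0.1845×28.17 + 0.2468×392.36 + 0.1578×531.89 + 0.1531×491.55 + 0.1656×380.13 + 0.0922×28.49 = 326.7915 per 1 000.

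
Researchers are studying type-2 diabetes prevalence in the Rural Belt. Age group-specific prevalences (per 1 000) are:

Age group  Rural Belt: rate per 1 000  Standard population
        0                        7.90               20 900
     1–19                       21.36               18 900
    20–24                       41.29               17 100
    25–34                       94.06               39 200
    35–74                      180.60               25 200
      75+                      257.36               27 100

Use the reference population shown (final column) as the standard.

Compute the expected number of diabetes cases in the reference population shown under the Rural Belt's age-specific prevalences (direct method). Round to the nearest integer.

Expected diabetes cases = Σ (standard pop × age-specific rate ÷ 1 000)
= 20 900×7.90/1 000 + 18 900×21.36/1 000 + 17 100×41.29/1 000 + 39 200×94.06/1 000 + 25 200×180.60/1 000 + 27 100×257.36/1 000
= 165.11 + 403.70 + 706.06 + 3687.15 + 4551.12 + 6974.46 = 16487.60.

16488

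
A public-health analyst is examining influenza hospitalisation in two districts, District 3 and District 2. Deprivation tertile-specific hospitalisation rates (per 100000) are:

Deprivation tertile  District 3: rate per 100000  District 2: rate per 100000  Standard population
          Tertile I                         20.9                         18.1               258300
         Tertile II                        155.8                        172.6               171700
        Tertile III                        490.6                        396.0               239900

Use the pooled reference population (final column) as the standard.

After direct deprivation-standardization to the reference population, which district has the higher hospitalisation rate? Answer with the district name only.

Standard total = 669900; weights = 0.3856, 0.2563, 0.3581.
District 3: 0.3856×20.9 + 0.2563×155.8 + 0.3581×490.6 = 223.6815 per 100000.
District 2: 0.3856×18.1 + 0.2563×172.6 + 0.3581×396.0 = 193.0304 per 100000.

District 3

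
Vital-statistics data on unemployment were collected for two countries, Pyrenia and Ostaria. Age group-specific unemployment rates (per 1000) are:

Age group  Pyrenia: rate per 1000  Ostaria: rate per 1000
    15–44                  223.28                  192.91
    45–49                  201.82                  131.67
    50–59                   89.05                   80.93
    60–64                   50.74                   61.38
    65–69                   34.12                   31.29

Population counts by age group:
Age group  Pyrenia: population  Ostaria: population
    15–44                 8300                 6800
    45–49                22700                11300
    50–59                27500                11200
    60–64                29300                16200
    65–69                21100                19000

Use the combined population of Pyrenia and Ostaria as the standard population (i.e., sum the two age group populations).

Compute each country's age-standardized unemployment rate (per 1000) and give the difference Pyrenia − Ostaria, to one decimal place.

16.1

Combined standard total = 173400; weights = 0.0871, 0.1961, 0.2232, 0.2624, 0.2313.
Pyrenia: 0.0871×223.28 + 0.1961×201.82 + 0.2232×89.05 + 0.2624×50.74 + 0.2313×34.12 = 100.0953 per 1000.
Ostaria: 0.0871×192.91 + 0.1961×131.67 + 0.2232×80.93 + 0.2624×61.38 + 0.2313×31.29 = 84.0209 per 1000.
Difference = 100.0953 − 84.0209 = 16.0744.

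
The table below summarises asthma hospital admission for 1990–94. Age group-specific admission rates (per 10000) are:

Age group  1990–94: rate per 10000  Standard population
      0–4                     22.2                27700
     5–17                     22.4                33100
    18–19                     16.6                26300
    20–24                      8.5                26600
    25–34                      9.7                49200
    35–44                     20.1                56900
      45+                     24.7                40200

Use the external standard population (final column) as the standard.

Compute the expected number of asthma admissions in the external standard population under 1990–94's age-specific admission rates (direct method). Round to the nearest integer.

463

Expected asthma admissions = Σ (standard pop × age-specific rate ÷ 10000)
= 27700×22.2/10000 + 33100×22.4/10000 + 26300×16.6/10000 + 26600×8.5/10000 + 49200×9.7/10000 + 56900×20.1/10000 + 40200×24.7/10000
= 61.49 + 74.14 + 43.66 + 22.61 + 47.72 + 114.37 + 99.29 = 463.29.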